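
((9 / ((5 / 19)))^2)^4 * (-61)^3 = -165942790209990928414341 / 390625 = -424813542937576776.74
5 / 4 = 1.25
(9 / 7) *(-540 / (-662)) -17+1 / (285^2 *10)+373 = 671959806817 / 1881983250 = 357.05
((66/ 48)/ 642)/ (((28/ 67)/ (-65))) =-47905/ 143808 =-0.33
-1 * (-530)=530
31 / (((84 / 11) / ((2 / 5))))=341 / 210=1.62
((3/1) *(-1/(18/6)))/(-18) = 1/18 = 0.06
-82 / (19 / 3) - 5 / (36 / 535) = -59681 / 684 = -87.25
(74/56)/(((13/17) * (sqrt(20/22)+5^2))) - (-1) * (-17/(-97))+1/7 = 0.38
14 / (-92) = -7 / 46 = -0.15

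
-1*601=-601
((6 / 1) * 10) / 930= 2 / 31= 0.06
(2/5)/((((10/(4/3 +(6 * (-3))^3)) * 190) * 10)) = -4373/35625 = -0.12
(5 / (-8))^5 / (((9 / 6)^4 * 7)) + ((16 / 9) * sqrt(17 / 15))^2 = 62343397 / 17418240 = 3.58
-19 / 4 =-4.75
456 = 456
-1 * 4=-4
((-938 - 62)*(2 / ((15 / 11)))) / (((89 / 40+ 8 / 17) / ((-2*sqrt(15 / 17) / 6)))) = 176000*sqrt(255) / 16497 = 170.36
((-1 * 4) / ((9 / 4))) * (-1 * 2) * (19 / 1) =608 / 9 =67.56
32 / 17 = 1.88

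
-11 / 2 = -5.50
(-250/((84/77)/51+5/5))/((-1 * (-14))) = -23375/1337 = -17.48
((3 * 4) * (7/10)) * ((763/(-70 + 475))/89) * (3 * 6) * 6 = 42728/2225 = 19.20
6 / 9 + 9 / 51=43 / 51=0.84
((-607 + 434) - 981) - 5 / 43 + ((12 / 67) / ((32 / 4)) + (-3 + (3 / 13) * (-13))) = -6684461 / 5762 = -1160.09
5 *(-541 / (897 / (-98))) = 265090 / 897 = 295.53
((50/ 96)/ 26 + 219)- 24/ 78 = 272953/ 1248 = 218.71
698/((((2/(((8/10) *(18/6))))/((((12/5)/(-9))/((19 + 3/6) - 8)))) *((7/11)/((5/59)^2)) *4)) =-30712/560441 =-0.05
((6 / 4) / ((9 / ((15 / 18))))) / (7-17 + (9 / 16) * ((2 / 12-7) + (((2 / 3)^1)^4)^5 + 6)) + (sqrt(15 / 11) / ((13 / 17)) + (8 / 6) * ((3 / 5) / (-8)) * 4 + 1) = 380741955789 / 648918833315 + 17 * sqrt(165) / 143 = 2.11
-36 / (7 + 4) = -36 / 11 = -3.27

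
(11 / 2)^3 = 166.38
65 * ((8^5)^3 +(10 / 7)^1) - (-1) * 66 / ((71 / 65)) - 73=2286984185774160.28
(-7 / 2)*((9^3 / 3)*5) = -8505 / 2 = -4252.50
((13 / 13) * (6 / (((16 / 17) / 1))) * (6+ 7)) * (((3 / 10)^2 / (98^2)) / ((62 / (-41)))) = -244647 / 476358400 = -0.00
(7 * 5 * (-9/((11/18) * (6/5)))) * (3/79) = -14175/869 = -16.31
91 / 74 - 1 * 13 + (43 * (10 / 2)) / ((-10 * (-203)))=-87611 / 7511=-11.66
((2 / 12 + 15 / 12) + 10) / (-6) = -137 / 72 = -1.90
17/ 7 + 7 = 66/ 7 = 9.43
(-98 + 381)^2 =80089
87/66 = 29/22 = 1.32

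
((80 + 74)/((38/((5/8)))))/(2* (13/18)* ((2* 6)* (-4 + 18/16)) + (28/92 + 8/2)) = -26565/477508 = -0.06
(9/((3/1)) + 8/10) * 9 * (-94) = -16074/5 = -3214.80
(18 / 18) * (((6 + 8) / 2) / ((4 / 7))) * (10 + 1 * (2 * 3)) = 196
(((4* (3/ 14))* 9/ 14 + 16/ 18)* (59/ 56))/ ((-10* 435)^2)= 7493/ 93462012000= 0.00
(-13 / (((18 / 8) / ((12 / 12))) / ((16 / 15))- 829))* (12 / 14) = 4992 / 370447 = 0.01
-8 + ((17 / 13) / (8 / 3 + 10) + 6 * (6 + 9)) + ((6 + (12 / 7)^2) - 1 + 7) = 2348999 / 24206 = 97.04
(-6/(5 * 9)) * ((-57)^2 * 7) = -15162/5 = -3032.40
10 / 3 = 3.33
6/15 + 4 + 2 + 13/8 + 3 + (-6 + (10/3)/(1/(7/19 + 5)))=17419/760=22.92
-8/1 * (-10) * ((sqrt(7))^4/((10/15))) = 5880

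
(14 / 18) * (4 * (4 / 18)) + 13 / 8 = 1501 / 648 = 2.32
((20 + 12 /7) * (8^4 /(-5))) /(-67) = 622592 /2345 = 265.50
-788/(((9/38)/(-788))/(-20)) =-471917440/9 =-52435271.11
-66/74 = -33/37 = -0.89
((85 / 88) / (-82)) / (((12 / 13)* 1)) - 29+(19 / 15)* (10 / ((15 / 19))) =-16844287 / 1298880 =-12.97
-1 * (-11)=11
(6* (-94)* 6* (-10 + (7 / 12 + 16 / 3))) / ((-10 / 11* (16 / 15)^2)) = -3419955 / 256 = -13359.20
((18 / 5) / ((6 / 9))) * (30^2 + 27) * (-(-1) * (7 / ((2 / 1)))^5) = 420662403 / 160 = 2629140.02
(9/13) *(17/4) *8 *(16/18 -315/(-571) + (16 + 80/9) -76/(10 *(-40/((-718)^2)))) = 427973381464/185575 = 2306201.71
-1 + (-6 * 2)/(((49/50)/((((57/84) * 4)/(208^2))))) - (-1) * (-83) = -84.00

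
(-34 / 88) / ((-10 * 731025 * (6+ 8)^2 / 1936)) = 187 / 358202250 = 0.00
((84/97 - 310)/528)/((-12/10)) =6815/13968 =0.49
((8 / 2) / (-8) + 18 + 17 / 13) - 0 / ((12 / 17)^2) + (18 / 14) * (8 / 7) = 25833 / 1274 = 20.28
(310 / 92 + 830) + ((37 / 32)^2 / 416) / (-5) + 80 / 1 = 44744262913 / 48988160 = 913.37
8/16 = 1/2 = 0.50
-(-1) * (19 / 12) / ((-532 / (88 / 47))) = -11 / 1974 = -0.01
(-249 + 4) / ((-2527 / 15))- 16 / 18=1837 / 3249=0.57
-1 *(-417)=417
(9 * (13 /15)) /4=39 /20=1.95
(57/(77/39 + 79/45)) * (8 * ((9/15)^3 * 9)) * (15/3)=6482268/5455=1188.32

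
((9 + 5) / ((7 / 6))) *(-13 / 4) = -39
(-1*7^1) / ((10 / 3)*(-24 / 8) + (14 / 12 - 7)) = 42 / 95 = 0.44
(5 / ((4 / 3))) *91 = 1365 / 4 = 341.25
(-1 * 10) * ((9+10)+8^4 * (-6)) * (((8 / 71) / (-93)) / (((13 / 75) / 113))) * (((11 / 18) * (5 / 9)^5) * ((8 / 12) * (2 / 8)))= -3668792187500 / 3509104923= -1045.51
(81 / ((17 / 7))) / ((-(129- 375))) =189 / 1394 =0.14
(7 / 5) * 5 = 7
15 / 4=3.75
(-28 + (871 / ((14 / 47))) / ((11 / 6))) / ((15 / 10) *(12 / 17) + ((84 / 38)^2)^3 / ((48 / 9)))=96497453124935 / 1412419819734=68.32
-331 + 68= -263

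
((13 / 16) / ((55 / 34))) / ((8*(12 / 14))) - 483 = -10199413 / 21120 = -482.93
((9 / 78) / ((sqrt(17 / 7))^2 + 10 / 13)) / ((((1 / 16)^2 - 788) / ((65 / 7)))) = -8320 / 19567519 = -0.00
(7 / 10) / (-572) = -7 / 5720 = -0.00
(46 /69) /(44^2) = 0.00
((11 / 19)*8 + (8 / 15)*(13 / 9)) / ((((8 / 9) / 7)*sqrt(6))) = 6062*sqrt(6) / 855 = 17.37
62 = 62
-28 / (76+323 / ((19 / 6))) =-14 / 89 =-0.16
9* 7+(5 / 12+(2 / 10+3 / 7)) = 26899 / 420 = 64.05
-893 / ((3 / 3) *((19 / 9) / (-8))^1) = 3384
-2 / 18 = -1 / 9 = -0.11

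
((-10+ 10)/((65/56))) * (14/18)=0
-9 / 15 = -3 / 5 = -0.60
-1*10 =-10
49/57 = 0.86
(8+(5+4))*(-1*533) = -9061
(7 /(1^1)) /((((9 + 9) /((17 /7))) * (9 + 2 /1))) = 0.09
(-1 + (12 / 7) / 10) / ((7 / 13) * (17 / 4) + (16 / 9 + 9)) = -13572 / 214025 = -0.06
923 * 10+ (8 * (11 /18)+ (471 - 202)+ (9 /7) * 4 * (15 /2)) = 601175 /63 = 9542.46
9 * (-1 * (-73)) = 657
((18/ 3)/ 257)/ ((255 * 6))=0.00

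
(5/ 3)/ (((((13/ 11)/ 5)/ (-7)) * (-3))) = 1925/ 117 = 16.45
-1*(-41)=41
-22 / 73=-0.30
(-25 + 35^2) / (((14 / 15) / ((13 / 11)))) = 1519.48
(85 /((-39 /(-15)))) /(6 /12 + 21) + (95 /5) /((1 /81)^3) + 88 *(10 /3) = 16933799053 /1677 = 10097673.85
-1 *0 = 0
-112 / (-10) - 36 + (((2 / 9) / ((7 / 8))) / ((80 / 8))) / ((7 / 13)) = -24.75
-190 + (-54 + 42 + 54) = -148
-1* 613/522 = -613/522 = -1.17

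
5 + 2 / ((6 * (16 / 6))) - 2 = 25 / 8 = 3.12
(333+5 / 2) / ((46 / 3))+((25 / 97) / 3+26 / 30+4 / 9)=23.28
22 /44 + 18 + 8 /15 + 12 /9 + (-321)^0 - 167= -4369 /30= -145.63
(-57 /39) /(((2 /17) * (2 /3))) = -969 /52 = -18.63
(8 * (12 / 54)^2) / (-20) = -8 / 405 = -0.02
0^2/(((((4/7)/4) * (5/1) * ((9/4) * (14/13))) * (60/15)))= 0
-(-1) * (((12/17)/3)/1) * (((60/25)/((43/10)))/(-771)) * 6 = -192/187867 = -0.00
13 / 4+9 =49 / 4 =12.25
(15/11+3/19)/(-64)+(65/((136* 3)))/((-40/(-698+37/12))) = 22462447/8186112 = 2.74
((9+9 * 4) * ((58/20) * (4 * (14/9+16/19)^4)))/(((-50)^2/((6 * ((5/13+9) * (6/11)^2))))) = 639842714752/5534863191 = 115.60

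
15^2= 225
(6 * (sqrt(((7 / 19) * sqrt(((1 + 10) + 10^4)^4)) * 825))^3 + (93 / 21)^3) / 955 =29791 / 327565 + 34764470825619150 * sqrt(4389) / 68951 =33402413218134.64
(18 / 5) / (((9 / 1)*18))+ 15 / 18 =77 / 90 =0.86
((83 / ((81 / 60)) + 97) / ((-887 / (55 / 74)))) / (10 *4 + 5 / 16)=-376552 / 114308577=-0.00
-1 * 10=-10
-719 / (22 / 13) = -9347 / 22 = -424.86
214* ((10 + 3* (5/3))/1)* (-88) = -282480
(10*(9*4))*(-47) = -16920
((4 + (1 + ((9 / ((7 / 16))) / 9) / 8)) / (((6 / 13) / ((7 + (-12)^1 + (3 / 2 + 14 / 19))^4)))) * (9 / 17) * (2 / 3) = 8352264375 / 35447312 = 235.62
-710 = -710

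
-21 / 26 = -0.81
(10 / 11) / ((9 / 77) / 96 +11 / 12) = 1344 / 1357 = 0.99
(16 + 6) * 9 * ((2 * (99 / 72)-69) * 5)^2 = 173806875 / 8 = 21725859.38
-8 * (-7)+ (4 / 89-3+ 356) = 36405 / 89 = 409.04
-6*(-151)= 906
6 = 6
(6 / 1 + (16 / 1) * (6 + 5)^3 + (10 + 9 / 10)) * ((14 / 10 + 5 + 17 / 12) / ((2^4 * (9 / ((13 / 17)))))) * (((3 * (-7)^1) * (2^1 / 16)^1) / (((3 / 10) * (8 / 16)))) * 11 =-653970317 / 3840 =-170304.77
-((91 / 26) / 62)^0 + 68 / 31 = 37 / 31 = 1.19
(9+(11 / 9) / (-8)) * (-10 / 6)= -3185 / 216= -14.75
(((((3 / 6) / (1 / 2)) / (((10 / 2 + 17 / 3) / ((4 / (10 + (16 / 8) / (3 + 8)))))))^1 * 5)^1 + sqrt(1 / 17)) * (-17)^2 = 47685 / 896 + 17 * sqrt(17) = 123.31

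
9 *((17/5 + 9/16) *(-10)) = -2853/8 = -356.62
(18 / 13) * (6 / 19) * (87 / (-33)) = -3132 / 2717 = -1.15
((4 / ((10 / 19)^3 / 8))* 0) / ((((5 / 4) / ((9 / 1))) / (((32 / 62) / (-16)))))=0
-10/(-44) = 5/22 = 0.23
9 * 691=6219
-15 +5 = -10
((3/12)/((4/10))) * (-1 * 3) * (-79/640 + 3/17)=-1731/17408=-0.10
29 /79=0.37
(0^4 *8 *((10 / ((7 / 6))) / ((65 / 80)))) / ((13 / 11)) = 0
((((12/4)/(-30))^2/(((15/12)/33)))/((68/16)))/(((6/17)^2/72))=4488/125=35.90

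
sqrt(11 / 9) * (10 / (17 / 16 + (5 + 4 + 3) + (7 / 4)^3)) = 640 * sqrt(11) / 3537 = 0.60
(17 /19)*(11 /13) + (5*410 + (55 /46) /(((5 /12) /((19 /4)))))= 23455571 /11362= 2064.39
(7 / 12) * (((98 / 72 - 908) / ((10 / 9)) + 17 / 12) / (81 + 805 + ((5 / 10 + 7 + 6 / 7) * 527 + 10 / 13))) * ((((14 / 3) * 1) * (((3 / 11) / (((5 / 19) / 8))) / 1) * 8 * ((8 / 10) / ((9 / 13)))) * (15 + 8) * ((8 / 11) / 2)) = -316938989121664 / 1179745144875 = -268.65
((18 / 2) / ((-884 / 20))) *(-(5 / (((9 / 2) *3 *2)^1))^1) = 25 / 663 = 0.04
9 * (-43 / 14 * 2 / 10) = -387 / 70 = -5.53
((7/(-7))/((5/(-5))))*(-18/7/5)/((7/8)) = -144/245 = -0.59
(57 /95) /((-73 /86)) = -258 /365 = -0.71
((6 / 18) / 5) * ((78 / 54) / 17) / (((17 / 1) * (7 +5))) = 13 / 468180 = 0.00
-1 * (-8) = 8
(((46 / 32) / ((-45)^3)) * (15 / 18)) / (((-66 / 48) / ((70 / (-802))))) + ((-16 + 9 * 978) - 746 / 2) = 1623180158659 / 192937140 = 8413.00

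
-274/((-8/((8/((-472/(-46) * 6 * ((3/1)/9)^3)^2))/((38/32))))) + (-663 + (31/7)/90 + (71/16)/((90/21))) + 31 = -391032992633/666681120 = -586.54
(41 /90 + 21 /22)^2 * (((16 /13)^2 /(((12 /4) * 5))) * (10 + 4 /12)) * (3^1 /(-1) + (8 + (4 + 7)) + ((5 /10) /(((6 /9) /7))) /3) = 68629504256 /1863415125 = 36.83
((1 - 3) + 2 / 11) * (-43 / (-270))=-86 / 297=-0.29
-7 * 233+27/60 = -32611/20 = -1630.55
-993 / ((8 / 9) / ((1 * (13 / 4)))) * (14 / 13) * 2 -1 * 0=-62559 / 8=-7819.88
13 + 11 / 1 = 24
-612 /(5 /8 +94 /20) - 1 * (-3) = -7947 /71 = -111.93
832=832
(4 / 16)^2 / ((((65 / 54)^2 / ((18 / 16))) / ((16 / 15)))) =2187 / 42250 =0.05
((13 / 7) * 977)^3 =2048866908101 / 343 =5973372909.92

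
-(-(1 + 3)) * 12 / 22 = 24 / 11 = 2.18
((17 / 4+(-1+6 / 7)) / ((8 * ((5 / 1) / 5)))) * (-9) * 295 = -305325 / 224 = -1363.06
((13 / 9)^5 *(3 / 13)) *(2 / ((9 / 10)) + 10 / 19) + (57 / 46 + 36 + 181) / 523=356735848787 / 80974247994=4.41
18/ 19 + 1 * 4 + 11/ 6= 773/ 114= 6.78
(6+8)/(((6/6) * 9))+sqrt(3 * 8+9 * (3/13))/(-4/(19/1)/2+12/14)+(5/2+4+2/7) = 15.13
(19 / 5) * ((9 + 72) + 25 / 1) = 2014 / 5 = 402.80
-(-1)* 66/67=66/67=0.99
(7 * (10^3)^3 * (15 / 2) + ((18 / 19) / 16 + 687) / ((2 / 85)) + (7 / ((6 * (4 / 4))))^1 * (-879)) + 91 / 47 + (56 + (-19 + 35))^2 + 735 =750120487155827 / 14288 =52500034095.45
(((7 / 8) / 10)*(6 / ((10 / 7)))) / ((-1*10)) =-147 / 4000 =-0.04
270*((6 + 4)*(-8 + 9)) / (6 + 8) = 1350 / 7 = 192.86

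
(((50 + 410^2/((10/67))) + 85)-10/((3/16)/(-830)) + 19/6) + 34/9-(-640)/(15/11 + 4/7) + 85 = 3140875045/2682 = 1171094.35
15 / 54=5 / 18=0.28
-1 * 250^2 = -62500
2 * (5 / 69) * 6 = 20 / 23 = 0.87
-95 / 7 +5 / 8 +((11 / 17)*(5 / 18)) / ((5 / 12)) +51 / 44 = -11.36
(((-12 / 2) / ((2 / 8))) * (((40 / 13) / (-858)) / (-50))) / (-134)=8 / 622765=0.00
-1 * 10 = -10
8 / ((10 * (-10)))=-2 / 25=-0.08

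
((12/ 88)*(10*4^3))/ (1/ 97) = 93120/ 11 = 8465.45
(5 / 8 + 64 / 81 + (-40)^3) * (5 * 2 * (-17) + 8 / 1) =41471083 / 4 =10367770.75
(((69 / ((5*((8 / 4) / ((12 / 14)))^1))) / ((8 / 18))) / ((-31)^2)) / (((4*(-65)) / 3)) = -5589 / 34980400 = -0.00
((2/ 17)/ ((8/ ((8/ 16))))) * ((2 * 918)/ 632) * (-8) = -27/ 158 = -0.17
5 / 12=0.42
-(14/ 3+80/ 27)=-206/ 27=-7.63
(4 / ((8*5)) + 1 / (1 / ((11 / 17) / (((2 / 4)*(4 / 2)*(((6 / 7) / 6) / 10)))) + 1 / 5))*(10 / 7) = 6.58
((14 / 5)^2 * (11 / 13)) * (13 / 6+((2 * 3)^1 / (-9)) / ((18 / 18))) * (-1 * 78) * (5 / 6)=-3234 / 5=-646.80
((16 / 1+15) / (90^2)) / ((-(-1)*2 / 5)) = 31 / 3240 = 0.01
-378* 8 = -3024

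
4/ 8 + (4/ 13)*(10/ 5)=29/ 26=1.12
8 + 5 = 13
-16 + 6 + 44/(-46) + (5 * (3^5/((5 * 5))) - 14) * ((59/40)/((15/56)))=1548827/8625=179.57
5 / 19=0.26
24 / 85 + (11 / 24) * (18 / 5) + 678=231177 / 340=679.93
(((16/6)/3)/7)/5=8/315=0.03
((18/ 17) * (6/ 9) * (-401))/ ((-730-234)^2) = -1203/ 3949508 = -0.00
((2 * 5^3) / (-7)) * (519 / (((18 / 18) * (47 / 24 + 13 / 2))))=-3114000 / 1421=-2191.41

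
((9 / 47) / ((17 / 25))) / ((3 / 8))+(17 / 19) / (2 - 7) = 43417 / 75905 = 0.57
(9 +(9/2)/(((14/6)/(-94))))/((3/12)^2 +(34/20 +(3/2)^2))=-32160/749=-42.94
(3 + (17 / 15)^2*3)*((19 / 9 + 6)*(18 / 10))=37522 / 375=100.06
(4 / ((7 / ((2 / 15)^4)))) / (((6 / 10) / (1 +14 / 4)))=32 / 23625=0.00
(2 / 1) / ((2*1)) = 1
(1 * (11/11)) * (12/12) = 1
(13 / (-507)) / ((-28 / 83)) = 83 / 1092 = 0.08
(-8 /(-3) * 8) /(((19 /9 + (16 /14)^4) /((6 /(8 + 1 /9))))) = 24893568 /6021259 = 4.13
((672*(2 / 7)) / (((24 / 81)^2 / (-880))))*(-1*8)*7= 107775360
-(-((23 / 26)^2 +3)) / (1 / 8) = 5114 / 169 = 30.26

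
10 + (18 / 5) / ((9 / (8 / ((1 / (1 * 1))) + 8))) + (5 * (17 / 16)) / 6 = 8297 / 480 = 17.29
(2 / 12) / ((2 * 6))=1 / 72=0.01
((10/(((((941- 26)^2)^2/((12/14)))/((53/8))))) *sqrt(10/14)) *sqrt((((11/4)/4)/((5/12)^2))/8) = 53 *sqrt(770)/30530079405000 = 0.00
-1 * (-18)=18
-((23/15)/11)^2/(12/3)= -529/108900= -0.00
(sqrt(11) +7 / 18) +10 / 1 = sqrt(11) +187 / 18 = 13.71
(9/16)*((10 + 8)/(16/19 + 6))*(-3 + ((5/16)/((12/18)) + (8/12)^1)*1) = -91827/33280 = -2.76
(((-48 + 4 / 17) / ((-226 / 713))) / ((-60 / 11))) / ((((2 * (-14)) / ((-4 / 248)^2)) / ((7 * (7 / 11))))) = 32683 / 28584480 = 0.00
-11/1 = -11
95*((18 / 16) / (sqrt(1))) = 855 / 8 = 106.88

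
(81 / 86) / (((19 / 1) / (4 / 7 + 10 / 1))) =0.52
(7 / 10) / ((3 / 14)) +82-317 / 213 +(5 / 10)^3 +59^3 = 1750543937 / 8520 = 205462.90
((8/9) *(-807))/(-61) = 2152/183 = 11.76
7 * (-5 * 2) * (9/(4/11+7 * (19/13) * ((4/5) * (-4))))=25025/1286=19.46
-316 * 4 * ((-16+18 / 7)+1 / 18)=1064920 / 63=16903.49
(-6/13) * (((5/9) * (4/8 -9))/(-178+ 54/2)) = -85/5889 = -0.01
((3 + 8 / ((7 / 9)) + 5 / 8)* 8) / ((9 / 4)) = 3116 / 63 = 49.46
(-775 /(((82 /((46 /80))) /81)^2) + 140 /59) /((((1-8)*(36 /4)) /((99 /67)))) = 69165684071 /11907827456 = 5.81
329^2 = 108241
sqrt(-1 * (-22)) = sqrt(22) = 4.69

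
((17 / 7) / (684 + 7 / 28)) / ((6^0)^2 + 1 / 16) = 64 / 19159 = 0.00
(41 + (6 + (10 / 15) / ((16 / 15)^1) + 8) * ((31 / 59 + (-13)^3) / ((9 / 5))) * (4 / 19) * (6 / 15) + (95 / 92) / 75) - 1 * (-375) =-1681315501 / 1546980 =-1086.84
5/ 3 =1.67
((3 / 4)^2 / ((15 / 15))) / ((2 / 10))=45 / 16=2.81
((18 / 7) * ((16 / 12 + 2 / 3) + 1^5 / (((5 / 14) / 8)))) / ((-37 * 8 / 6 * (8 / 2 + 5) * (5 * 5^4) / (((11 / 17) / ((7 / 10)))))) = -4026 / 96315625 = -0.00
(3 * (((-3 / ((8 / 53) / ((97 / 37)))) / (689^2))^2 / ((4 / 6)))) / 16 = 762129 / 224935782975488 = 0.00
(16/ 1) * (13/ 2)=104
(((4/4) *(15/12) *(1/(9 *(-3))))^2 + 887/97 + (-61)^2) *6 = 4220317561/188568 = 22380.88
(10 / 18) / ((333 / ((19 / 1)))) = 95 / 2997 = 0.03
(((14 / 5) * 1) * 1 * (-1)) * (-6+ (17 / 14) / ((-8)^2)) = 5359 / 320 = 16.75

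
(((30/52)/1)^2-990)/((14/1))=-669015/9464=-70.69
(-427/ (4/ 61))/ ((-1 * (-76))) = -85.68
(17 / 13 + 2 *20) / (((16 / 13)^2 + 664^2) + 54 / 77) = 537537 / 5737408486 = 0.00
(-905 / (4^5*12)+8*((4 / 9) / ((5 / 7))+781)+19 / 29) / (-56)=-33427025461 / 299335680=-111.67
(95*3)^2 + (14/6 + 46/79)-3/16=81227.73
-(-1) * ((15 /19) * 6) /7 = 90 /133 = 0.68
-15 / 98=-0.15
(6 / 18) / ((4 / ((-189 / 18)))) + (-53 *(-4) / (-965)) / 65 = -440771 / 501800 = -0.88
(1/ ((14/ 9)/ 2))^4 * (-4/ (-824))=6561/ 494606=0.01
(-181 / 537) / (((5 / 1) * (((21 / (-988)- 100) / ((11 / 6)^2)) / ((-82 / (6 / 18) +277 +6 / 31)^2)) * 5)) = 5058407894683 / 11474385479325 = 0.44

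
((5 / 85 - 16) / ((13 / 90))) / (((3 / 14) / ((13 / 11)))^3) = -1256724560 / 67881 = -18513.64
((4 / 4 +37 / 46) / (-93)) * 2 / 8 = -83 / 17112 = -0.00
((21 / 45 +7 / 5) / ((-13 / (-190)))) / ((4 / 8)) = 2128 / 39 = 54.56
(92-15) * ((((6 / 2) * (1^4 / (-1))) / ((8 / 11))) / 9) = -847 / 24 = -35.29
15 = 15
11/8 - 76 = -597/8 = -74.62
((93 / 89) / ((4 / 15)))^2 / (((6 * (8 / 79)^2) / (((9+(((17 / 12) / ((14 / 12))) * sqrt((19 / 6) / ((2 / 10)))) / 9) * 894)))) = 1139394249975 * sqrt(570) / 227110912+16286635455525 / 8111104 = 2127720.12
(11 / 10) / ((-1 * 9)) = -11 / 90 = -0.12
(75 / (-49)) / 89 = -75 / 4361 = -0.02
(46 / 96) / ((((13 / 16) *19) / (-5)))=-0.16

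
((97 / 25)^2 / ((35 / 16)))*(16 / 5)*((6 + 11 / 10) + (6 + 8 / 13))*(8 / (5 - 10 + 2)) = -805.46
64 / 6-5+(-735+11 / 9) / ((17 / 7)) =-45361 / 153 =-296.48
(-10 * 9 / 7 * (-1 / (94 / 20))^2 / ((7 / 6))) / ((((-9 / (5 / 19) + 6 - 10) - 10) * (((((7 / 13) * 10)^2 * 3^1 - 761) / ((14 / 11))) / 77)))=-91260000 / 60641620421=-0.00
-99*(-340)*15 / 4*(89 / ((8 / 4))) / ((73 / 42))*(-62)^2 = 906855434100 / 73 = 12422677179.45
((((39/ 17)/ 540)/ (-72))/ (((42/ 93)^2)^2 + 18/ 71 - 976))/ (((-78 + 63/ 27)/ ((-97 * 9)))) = 82683758651/ 118505803106600640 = 0.00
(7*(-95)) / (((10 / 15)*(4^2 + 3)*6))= -35 / 4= -8.75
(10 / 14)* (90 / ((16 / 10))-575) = -370.54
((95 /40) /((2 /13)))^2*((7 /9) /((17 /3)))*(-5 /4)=-2135315 /52224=-40.89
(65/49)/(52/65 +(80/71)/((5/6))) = 23075/37436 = 0.62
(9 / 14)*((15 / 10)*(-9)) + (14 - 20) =-411 / 28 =-14.68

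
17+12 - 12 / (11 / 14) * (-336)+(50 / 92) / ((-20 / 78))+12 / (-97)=506368499 / 98164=5158.39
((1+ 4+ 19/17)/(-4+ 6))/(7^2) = 52/833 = 0.06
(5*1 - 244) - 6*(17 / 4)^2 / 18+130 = -5521 / 48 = -115.02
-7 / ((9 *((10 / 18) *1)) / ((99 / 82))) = -693 / 410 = -1.69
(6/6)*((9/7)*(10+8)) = 162/7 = 23.14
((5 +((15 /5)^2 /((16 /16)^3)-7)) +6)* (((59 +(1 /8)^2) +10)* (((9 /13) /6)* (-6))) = -39753 /64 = -621.14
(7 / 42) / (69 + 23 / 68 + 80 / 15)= 34 / 15233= 0.00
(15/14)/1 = 15/14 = 1.07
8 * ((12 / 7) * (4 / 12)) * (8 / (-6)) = -128 / 21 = -6.10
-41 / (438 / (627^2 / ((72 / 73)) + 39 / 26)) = -130737725 / 3504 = -37310.99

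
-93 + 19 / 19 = -92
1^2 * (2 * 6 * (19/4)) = 57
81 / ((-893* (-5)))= 81 / 4465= 0.02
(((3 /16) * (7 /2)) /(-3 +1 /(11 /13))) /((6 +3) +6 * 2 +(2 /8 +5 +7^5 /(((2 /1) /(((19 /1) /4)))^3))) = -132 /82351895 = -0.00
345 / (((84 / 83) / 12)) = 28635 / 7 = 4090.71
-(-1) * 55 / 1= 55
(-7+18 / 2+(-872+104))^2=586756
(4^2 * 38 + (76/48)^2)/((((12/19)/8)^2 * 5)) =31736593/1620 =19590.49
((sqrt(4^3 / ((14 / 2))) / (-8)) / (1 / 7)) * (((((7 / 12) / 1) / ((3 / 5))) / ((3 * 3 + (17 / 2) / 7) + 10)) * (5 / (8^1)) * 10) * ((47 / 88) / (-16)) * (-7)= -2015125 * sqrt(7) / 28689408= -0.19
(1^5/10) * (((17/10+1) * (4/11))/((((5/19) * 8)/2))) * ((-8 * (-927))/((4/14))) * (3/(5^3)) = 9986571/171875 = 58.10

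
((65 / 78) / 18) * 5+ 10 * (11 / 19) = 12355 / 2052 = 6.02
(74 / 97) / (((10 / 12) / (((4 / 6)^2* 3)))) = 592 / 485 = 1.22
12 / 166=6 / 83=0.07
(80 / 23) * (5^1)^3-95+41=8758 / 23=380.78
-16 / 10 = -8 / 5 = -1.60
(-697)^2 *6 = 2914854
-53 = -53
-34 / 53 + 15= 761 / 53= 14.36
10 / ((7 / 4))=40 / 7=5.71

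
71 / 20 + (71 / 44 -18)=-706 / 55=-12.84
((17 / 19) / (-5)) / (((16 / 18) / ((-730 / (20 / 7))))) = 78183 / 1520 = 51.44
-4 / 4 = -1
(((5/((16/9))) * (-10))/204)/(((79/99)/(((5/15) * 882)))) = -1091475/21488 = -50.79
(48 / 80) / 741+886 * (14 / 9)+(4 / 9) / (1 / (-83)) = 4969643 / 3705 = 1341.33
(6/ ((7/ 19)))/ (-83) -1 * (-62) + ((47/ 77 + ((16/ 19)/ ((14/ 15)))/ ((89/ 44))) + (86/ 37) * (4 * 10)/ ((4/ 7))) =90194881363/ 399865697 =225.56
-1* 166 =-166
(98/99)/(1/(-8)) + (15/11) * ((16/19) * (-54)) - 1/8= -1054169/15048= -70.05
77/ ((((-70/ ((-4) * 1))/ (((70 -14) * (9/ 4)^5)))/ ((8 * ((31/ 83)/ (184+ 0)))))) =140949963/ 610880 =230.73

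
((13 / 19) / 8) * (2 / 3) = 13 / 228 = 0.06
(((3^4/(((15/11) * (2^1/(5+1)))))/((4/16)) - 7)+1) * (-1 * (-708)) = 500414.40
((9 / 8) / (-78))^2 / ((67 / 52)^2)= 9 / 71824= 0.00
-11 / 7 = -1.57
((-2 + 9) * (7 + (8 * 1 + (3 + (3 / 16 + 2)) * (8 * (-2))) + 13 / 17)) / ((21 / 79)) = -30099 / 17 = -1770.53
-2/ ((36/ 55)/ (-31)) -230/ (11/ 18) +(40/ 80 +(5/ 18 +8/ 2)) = -6091/ 22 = -276.86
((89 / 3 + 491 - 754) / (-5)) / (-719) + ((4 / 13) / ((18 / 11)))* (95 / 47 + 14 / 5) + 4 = 95714314 / 19768905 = 4.84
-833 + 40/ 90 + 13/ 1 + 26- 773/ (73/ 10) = -590936/ 657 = -899.45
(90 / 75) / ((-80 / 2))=-3 / 100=-0.03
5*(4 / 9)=20 / 9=2.22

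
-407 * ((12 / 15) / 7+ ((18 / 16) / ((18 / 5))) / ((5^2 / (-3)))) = -17501 / 560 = -31.25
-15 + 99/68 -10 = -1601/68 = -23.54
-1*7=-7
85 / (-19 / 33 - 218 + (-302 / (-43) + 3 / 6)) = -241230 / 598967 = -0.40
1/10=0.10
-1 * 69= -69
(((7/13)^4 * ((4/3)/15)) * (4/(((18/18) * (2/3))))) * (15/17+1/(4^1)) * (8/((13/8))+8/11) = 27160112/94679715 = 0.29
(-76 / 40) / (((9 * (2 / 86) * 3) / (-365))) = 59641 / 54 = 1104.46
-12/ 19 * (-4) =48/ 19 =2.53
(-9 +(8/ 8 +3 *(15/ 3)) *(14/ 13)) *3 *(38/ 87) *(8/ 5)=32528/ 1885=17.26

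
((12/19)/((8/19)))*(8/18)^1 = 2/3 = 0.67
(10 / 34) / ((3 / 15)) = 25 / 17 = 1.47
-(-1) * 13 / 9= 13 / 9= 1.44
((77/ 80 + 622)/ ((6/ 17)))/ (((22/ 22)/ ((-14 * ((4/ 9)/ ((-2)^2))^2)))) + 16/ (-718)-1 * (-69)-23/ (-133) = -218982753601/ 928201680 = -235.92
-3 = -3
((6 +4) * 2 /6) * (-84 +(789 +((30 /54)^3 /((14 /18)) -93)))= 3471290 /1701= 2040.73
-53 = -53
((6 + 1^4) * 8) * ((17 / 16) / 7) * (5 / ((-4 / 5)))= -425 / 8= -53.12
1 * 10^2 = 100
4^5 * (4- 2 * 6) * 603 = -4939776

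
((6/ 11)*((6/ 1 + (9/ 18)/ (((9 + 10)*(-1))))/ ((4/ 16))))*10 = 27240/ 209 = 130.33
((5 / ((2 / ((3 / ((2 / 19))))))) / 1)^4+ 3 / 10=32987503509 / 1280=25771487.12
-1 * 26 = -26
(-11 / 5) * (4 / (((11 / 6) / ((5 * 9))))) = -216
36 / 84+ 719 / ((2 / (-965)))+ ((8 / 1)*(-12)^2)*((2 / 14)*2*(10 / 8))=-346505.64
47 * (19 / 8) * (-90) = -40185 / 4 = -10046.25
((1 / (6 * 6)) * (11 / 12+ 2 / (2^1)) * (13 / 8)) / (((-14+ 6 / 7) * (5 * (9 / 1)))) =-91 / 622080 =-0.00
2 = 2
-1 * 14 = -14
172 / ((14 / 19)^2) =15523 / 49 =316.80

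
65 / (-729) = -0.09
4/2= 2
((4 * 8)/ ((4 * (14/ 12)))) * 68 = 3264/ 7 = 466.29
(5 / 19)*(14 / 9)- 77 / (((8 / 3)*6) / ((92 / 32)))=-13.43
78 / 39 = 2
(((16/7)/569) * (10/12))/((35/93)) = 248/27881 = 0.01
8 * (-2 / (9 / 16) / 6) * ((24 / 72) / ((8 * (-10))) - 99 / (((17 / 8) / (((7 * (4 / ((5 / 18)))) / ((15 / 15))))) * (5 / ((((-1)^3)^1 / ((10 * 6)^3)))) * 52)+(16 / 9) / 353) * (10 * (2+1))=-535378768 / 3949408125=-0.14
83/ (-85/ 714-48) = -3486/ 2021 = -1.72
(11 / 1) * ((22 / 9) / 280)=121 / 1260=0.10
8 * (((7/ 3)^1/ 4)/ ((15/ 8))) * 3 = 112/ 15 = 7.47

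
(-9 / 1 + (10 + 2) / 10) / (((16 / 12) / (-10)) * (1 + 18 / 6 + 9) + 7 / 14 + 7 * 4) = -0.29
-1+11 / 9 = 2 / 9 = 0.22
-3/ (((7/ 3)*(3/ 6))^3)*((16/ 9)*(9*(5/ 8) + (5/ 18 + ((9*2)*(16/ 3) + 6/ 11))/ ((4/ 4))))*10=-12982240/ 3773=-3440.83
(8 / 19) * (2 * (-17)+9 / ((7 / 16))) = -752 / 133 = -5.65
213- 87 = 126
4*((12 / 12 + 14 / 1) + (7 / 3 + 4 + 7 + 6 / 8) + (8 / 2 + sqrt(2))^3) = 200*sqrt(2) + 1405 / 3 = 751.18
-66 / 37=-1.78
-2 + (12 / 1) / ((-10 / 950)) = -1142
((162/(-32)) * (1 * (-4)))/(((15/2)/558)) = 7533/5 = 1506.60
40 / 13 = 3.08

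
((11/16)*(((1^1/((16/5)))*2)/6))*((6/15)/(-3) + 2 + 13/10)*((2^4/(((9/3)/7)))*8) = 7315/108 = 67.73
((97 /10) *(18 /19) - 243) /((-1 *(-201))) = -7404 /6365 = -1.16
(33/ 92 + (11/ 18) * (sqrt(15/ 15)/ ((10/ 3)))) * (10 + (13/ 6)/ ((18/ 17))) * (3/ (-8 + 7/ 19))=-4622453/ 1800900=-2.57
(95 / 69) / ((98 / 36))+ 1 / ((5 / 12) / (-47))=-632778 / 5635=-112.29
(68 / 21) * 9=204 / 7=29.14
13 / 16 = 0.81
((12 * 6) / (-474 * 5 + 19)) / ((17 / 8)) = -576 / 39967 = -0.01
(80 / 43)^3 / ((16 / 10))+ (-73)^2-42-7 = 420116960 / 79507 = 5284.02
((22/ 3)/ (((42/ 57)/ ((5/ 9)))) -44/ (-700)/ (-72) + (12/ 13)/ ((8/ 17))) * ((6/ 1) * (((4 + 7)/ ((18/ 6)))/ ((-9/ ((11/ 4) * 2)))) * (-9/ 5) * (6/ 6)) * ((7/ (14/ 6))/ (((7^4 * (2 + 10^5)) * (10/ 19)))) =8461402829/ 1966458328380000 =0.00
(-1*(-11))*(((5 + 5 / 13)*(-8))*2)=-12320 / 13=-947.69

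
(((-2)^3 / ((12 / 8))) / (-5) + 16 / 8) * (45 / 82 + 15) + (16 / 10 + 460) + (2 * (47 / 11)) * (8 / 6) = 3522379 / 6765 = 520.68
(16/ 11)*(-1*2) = -32/ 11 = -2.91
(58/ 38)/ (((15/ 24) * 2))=116/ 95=1.22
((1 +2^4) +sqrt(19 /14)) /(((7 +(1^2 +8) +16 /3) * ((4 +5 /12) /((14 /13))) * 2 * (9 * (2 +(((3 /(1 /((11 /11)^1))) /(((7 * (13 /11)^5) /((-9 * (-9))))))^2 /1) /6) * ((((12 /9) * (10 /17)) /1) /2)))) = 26500643933127 * sqrt(266) /9116790214293123520 +3153576628042113 /4558395107146561760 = 0.00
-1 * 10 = -10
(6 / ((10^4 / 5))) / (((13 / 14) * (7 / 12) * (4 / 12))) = 27 / 1625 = 0.02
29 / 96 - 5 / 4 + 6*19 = 10853 / 96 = 113.05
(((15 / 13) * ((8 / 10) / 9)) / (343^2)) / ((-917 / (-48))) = 64 / 1402493729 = 0.00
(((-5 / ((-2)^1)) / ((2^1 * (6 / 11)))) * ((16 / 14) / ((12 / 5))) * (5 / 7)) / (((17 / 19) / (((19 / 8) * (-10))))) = -2481875 / 119952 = -20.69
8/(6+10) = 1/2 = 0.50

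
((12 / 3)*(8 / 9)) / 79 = 32 / 711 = 0.05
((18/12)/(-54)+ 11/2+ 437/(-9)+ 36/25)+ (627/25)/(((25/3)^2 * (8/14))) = -3844811/93750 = -41.01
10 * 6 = 60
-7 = -7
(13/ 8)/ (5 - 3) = 13/ 16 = 0.81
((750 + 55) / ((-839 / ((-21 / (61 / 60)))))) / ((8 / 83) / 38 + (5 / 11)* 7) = 5865020700 / 942358927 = 6.22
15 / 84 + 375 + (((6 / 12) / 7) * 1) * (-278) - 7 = 9753 / 28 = 348.32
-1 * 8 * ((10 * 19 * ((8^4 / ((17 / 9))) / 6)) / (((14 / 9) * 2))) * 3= -63037440 / 119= -529726.39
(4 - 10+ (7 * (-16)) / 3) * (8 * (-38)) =39520 / 3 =13173.33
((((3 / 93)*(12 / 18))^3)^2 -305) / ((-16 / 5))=95.31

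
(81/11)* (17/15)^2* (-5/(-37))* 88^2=1831104/185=9897.86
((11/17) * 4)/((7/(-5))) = -220/119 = -1.85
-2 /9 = -0.22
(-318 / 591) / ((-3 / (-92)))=-9752 / 591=-16.50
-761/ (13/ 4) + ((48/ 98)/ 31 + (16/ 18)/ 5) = -207900604/ 888615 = -233.96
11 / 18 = 0.61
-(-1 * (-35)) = -35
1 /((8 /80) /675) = 6750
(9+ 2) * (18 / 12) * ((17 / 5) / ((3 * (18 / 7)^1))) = 1309 / 180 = 7.27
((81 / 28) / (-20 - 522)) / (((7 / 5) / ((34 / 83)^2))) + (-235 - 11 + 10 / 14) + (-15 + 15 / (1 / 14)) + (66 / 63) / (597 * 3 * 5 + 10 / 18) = -185385490363261 / 3686604949300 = -50.29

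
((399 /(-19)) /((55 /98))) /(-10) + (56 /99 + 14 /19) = 237209 /47025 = 5.04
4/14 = 0.29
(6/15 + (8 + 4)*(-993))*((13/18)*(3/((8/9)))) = -1161771/40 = -29044.28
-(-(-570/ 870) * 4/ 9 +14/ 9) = -482/ 261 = -1.85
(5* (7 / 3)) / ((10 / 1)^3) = 7 / 600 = 0.01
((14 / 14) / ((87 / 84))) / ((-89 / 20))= -560 / 2581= -0.22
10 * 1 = 10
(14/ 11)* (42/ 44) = 147/ 121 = 1.21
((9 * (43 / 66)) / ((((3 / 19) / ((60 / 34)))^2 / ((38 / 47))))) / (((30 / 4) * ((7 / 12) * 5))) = 28313952 / 1045891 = 27.07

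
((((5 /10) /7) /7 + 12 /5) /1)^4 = 1945358247121 /57648010000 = 33.75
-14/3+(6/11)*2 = -118/33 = -3.58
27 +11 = 38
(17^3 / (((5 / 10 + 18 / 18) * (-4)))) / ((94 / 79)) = -388127 / 564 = -688.17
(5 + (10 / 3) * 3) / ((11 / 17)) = 255 / 11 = 23.18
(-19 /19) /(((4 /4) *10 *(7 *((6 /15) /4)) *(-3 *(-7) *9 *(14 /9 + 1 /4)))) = -4 /9555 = -0.00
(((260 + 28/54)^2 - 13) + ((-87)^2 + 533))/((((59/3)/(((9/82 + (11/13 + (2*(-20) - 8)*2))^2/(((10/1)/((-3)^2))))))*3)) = 9634270118709527/920448360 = 10466931.70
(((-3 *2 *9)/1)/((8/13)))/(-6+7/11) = 3861/236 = 16.36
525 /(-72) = -175 /24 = -7.29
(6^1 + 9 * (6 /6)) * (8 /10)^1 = 12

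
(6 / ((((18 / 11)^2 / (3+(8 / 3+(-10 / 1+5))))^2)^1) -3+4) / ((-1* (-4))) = 54007 / 157464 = 0.34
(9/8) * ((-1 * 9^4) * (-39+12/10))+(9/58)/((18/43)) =323647999/1160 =279006.90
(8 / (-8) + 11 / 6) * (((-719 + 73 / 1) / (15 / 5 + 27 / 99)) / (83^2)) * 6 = -17765 / 124002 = -0.14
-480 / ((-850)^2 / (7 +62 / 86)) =-7968 / 1553375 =-0.01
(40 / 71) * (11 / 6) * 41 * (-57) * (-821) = 140702980 / 71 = 1981732.11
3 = 3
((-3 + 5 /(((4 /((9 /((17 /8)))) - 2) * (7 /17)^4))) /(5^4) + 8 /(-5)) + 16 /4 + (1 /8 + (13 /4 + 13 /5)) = 1849065649 /228095000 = 8.11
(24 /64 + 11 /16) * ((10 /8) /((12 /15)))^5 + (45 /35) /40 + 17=15811864763 /587202560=26.93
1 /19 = 0.05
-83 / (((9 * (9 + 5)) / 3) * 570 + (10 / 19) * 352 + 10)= -0.00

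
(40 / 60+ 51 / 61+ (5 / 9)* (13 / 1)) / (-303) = -4790 / 166347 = -0.03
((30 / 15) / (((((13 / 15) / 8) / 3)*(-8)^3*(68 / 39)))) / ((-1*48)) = 45 / 34816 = 0.00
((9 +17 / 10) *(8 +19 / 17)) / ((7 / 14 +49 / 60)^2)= 5970600 / 106097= 56.27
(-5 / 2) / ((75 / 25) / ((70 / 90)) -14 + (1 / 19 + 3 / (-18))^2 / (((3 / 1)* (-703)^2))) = 337193858610 / 1368043653749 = 0.25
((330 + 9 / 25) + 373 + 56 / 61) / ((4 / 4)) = 1074024 / 1525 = 704.28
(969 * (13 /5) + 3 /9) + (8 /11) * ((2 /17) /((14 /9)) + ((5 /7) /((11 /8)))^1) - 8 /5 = 543972508 /215985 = 2518.57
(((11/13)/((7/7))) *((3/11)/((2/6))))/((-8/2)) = -9/52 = -0.17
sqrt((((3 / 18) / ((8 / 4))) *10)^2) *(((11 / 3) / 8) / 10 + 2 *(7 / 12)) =97 / 96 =1.01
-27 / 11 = -2.45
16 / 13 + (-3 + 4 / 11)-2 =-487 / 143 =-3.41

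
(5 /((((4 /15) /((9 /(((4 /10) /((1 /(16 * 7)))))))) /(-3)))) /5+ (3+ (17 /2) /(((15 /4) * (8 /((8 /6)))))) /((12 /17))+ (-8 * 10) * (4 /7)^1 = -5224159 /120960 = -43.19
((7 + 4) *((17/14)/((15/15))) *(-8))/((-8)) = 187/14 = 13.36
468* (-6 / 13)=-216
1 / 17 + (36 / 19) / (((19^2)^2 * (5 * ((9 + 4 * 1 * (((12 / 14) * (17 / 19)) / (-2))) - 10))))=219586601 / 3733045045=0.06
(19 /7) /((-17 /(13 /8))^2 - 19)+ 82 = 8776801 /106995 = 82.03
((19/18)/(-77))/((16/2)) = -19/11088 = -0.00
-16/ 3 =-5.33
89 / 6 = 14.83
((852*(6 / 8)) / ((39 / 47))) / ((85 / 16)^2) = 2562816 / 93925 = 27.29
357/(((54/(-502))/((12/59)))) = -119476/177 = -675.01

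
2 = 2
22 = 22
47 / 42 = 1.12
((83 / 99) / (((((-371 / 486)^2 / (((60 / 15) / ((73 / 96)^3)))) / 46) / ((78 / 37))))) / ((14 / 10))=138294290515230720 / 152548818667553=906.56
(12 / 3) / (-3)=-4 / 3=-1.33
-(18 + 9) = -27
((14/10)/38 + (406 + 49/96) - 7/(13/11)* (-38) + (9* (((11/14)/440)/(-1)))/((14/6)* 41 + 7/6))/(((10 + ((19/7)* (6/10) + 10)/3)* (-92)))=-304558691293/615560073856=-0.49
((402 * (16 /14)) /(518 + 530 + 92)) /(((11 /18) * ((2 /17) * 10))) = 20502 /36575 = 0.56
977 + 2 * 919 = 2815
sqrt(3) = 1.73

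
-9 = -9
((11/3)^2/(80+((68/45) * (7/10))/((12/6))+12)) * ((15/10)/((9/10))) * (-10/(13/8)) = -1210000/811941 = -1.49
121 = 121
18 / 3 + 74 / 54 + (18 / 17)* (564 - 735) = -79723 / 459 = -173.69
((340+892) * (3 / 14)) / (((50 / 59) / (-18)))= -140184 / 25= -5607.36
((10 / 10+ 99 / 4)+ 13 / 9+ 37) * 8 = 4622 / 9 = 513.56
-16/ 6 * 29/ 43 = -232/ 129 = -1.80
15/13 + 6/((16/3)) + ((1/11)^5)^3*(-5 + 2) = 990007816151508975/434433809619227704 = 2.28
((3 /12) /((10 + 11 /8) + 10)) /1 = 2 /171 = 0.01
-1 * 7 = -7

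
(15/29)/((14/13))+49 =20089/406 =49.48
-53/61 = -0.87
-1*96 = -96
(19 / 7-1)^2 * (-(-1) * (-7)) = -144 / 7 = -20.57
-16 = -16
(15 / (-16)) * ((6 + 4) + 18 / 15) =-21 / 2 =-10.50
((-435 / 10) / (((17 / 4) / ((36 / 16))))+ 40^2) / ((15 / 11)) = 589787 / 510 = 1156.45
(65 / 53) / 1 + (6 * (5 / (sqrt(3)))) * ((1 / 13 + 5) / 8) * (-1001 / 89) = 65 / 53 - 12705 * sqrt(3) / 178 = -122.40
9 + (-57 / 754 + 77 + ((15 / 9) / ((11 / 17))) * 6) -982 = -7303871 / 8294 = -880.62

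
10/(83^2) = 10/6889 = 0.00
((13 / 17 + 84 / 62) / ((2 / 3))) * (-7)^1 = -23457 / 1054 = -22.26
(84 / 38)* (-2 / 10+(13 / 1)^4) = 315672 / 5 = 63134.40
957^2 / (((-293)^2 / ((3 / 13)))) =2747547 / 1116037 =2.46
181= 181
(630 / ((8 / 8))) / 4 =315 / 2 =157.50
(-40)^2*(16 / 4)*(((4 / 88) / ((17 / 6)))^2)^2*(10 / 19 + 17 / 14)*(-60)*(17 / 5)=-1440115200 / 9566853989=-0.15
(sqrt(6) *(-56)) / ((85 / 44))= -2464 *sqrt(6) / 85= -71.01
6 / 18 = 0.33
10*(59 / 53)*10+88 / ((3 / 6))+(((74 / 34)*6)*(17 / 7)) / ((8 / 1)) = 432267 / 1484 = 291.29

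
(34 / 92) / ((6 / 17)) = 289 / 276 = 1.05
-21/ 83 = -0.25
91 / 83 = 1.10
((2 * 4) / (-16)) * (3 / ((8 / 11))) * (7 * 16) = -231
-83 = -83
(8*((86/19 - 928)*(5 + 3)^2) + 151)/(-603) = 2993561/3819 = 783.86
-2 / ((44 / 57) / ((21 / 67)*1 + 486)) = -1857231 / 1474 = -1259.99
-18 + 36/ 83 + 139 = 10079/ 83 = 121.43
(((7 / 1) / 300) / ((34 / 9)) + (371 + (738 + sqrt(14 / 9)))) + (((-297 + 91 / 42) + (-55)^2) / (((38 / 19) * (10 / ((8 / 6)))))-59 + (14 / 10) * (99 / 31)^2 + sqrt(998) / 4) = sqrt(14) / 3 + sqrt(998) / 4 + 36649314409 / 29406600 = 1255.44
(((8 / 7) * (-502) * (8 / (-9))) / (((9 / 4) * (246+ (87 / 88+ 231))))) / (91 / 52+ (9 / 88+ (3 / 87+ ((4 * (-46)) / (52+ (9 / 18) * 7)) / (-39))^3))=8103254970732230639616 / 31682629755012516013517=0.26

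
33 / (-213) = -11 / 71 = -0.15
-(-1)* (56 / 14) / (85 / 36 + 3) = 144 / 193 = 0.75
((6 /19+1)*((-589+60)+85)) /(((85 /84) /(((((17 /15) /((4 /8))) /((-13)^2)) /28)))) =-888 /3211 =-0.28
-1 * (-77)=77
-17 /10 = -1.70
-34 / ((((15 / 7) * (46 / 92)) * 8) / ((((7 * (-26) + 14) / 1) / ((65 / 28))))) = 93296 / 325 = 287.06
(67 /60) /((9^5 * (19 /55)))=737 /13463172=0.00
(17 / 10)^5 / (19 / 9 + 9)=12778713 / 10000000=1.28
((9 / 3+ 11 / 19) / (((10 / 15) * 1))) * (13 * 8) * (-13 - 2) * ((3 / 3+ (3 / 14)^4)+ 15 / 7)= -1201525065 / 45619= -26338.26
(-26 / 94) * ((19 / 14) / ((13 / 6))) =-57 / 329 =-0.17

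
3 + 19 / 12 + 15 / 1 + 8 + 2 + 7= 439 / 12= 36.58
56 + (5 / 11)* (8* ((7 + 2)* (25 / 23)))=23168 / 253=91.57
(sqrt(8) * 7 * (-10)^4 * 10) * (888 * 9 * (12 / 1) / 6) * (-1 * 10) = -223776000000 * sqrt(2) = -316467054133.60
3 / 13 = 0.23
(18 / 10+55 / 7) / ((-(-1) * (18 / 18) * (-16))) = -0.60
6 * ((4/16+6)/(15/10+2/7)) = 21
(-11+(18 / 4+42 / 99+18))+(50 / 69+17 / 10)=54454 / 3795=14.35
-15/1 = -15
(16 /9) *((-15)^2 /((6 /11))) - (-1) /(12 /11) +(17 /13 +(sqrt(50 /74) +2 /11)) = 5 *sqrt(37) /37 +420843 /572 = 736.56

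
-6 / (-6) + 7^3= 344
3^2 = 9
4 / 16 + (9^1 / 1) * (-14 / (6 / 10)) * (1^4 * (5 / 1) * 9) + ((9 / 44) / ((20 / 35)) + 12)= -1660981 / 176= -9437.39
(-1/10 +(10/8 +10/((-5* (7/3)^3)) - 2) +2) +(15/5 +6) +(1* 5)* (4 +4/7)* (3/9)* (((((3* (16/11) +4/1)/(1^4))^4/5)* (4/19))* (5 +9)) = 125867272740173/5724923820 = 21985.84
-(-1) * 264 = 264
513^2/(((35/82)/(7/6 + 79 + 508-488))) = 2161582443/35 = 61759498.37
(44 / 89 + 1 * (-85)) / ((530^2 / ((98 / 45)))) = -122843 / 187500750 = -0.00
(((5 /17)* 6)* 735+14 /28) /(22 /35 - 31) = -1544095 /36142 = -42.72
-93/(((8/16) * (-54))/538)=16678/9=1853.11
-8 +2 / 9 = -70 / 9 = -7.78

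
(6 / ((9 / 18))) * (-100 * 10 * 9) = -108000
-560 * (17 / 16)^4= -2923235 / 4096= -713.68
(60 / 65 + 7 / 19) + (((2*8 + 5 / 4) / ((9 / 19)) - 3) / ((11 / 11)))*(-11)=-1085689 / 2964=-366.29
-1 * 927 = -927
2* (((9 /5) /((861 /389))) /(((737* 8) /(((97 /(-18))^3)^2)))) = 324026109917381 /47961544055040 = 6.76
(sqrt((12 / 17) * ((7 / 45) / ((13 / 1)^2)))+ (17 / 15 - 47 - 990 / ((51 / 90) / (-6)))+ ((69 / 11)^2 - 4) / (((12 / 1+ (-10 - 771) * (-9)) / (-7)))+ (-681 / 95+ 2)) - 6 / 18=2 * sqrt(1785) / 3315+ 2870424146591 / 275183403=10430.97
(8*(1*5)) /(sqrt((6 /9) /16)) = 80*sqrt(6) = 195.96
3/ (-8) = -3/ 8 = -0.38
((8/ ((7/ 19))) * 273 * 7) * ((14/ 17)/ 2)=290472/ 17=17086.59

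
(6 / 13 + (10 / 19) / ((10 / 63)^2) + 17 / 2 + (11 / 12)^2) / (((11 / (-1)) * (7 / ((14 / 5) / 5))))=-5458139 / 24453000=-0.22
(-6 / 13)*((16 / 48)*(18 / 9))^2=-8 / 39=-0.21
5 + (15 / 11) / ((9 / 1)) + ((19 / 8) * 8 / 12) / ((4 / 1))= 5.55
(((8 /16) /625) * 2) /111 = 1 /69375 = 0.00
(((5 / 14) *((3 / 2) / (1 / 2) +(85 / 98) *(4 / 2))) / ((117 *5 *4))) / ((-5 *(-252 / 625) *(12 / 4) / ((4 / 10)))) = 725 / 15169518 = 0.00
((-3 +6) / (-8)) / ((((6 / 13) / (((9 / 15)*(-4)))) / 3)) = 117 / 20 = 5.85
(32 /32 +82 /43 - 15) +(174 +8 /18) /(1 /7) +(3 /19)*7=8898037 /7353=1210.12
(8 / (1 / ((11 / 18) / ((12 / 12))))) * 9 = 44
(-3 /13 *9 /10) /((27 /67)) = -67 /130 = -0.52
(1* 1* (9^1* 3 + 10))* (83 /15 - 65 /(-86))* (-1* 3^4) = -18848.57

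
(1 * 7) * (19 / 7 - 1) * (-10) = -120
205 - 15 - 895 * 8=-6970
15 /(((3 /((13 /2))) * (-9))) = -65 /18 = -3.61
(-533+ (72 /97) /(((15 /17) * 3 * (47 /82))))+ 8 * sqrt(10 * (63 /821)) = -12138583 /22795+ 24 * sqrt(57470) /821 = -525.50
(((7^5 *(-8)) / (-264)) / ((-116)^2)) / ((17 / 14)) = 0.03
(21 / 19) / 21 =1 / 19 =0.05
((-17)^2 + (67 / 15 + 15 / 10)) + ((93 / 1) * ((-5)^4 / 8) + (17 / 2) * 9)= 916451 / 120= 7637.09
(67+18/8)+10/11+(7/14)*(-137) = 73/44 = 1.66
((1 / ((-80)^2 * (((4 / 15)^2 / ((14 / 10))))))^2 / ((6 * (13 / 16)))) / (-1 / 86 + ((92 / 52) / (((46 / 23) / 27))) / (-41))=-0.00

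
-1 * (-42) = 42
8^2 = 64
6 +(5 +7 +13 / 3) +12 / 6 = 73 / 3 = 24.33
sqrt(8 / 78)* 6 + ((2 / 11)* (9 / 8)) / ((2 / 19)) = 4* sqrt(39) / 13 + 171 / 88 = 3.86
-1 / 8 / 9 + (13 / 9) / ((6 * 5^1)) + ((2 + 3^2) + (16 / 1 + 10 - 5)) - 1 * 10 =23797 / 1080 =22.03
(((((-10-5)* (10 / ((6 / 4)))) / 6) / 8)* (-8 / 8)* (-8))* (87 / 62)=-725 / 31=-23.39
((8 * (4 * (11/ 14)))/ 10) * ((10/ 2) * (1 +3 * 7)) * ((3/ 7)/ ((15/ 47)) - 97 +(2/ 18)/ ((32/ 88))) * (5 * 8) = -1054860.99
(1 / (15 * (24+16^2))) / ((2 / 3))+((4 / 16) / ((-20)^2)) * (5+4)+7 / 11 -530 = -65216863 / 123200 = -529.36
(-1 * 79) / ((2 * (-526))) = 79 / 1052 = 0.08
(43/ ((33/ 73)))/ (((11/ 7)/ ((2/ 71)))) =43946/ 25773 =1.71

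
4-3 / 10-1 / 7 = 3.56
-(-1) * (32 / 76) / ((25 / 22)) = 176 / 475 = 0.37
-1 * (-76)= 76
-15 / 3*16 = -80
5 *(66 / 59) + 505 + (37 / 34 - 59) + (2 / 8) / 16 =29059531 / 64192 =452.70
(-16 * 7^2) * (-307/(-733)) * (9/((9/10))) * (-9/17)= 21661920/12461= 1738.38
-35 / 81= -0.43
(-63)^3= -250047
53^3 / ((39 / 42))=160329.08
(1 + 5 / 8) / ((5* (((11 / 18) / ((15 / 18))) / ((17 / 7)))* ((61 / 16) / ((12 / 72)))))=221 / 4697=0.05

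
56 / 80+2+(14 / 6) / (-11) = 821 / 330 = 2.49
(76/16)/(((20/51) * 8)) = 1.51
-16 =-16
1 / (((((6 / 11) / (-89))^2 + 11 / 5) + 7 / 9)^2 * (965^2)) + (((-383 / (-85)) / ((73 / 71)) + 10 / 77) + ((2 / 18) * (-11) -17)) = -36222283890791623652259734899 / 2642049551437295611509388260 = -13.71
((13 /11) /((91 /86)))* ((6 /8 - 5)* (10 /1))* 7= -3655 /11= -332.27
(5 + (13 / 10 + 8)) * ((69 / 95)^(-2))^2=2329487875 / 45334242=51.38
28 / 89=0.31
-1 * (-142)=142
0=0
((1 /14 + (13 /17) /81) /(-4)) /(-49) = 1559 /3778488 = 0.00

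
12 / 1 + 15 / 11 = 147 / 11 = 13.36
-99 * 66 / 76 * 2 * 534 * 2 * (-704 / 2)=1228182912 / 19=64641205.89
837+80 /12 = 2531 /3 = 843.67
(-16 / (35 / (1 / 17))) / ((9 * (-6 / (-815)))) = -1304 / 3213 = -0.41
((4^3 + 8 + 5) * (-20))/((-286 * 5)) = 14/13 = 1.08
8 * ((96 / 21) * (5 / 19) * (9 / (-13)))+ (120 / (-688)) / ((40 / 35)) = -8107305 / 1189552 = -6.82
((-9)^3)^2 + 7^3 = 531784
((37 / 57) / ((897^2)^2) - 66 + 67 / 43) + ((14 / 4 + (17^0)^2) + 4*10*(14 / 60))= -160607853272843941 / 3173533441402662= -50.61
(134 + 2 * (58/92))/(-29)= -3111/667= -4.66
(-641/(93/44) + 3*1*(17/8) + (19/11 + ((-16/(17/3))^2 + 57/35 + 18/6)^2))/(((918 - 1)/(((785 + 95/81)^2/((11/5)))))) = -11577300974599942397440/277076349944393769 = -41783.79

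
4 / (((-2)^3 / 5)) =-2.50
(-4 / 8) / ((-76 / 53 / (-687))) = -36411 / 152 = -239.55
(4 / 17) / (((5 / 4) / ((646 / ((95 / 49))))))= 1568 / 25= 62.72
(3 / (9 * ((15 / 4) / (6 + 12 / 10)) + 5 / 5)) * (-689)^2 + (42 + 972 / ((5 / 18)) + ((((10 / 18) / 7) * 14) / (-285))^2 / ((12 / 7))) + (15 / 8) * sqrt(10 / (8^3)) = 15 * sqrt(5) / 128 + 7017155585399 / 27632745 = 253943.75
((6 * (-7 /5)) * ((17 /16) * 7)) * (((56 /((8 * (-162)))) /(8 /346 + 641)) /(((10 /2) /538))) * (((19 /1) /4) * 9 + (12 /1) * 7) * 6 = 45859374743 /133076400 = 344.61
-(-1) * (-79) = -79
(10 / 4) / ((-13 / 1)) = -0.19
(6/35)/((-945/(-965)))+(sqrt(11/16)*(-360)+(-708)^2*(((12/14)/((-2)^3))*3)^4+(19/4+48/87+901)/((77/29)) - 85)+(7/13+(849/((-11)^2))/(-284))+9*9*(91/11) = 1212034324746967/193068635760 - 90*sqrt(11) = 5979.24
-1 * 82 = -82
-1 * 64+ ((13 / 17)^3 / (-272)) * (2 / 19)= -812494485 / 12695192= -64.00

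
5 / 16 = 0.31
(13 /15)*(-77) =-1001 /15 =-66.73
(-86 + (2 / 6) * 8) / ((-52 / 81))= 3375 / 26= 129.81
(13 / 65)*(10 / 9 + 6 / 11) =164 / 495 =0.33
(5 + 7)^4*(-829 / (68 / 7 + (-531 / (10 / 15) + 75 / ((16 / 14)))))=962648064 / 40385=23836.77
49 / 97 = 0.51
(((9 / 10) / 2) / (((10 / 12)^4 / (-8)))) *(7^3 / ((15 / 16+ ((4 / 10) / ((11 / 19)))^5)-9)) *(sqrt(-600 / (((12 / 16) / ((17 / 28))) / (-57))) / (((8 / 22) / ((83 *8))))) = 53784578354411520 *sqrt(13566) / 63655921687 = 98411276.23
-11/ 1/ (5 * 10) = -11/ 50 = -0.22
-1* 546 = -546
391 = 391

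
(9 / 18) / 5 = 1 / 10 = 0.10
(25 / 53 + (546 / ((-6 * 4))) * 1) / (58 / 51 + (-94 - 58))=240873 / 1631128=0.15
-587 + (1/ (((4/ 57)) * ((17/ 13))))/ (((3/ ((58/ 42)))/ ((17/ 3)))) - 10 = -568.58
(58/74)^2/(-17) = -841/23273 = -0.04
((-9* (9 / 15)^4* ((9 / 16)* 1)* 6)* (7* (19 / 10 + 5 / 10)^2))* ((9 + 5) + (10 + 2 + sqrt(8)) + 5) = -76881798 / 15625 - 4960116* sqrt(2) / 15625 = -5369.37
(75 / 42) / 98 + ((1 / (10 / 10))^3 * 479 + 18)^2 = 338896373 / 1372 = 247009.02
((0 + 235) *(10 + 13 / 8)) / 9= 7285 / 24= 303.54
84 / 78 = 14 / 13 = 1.08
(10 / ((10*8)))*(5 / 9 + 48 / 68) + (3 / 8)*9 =1081 / 306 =3.53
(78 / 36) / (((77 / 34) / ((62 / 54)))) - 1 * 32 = -192733 / 6237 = -30.90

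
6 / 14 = 3 / 7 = 0.43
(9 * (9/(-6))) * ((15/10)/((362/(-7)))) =567/1448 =0.39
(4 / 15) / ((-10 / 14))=-28 / 75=-0.37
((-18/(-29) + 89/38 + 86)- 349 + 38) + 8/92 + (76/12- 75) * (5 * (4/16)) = -11701624/38019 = -307.78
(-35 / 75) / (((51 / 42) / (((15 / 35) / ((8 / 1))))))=-7 / 340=-0.02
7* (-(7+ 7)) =-98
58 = 58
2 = 2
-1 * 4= -4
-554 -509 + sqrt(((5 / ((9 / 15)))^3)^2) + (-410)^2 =4525624 / 27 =167615.70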